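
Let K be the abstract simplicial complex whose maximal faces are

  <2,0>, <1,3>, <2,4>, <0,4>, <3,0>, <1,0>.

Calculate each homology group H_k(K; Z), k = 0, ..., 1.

Fix the vertex order 0 < 1 < 2 < 3 < 4 and write every simplex with vertices in increasing order. Then dim K = 1 and the simplices of K are:

  0-simplices (5): [0], [1], [2], [3], [4]
  1-simplices (6): [0,1], [0,2], [0,3], [0,4], [1,3], [2,4]

giving chain groups C_0 ≅ Z^5, C_1 ≅ Z^6.

The boundary map ∂_1: C_1 → C_0 is given by ∂[p,q] = [q] − [p].
As a 5×6 matrix over Z this has rank 4, with invariant factors (1,1,1,1).

Reading off H_k = ker ∂_k / im ∂_{k+1}:

  H_0: rank C_0 − rank ∂_1 = 5 − 4 = 1, and the invariant factors of ∂_1 are all 1, so H_0 ≅ Z.
  H_1: rank ker ∂_1 − rank ∂_2 = (6 − 4) − 0 = 2, and there is no ∂_2, so H_1 ≅ Z^2.

As a check, the Euler characteristic is 5 − 6 = -1, which agrees with 1 − 2 = -1.

H_0 = Z,  H_1 = Z^2.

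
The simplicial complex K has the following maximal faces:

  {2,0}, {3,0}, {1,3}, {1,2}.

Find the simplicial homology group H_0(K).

K has 4 vertices, 4 edges.
rank ∂_0 = 0, rank ∂_1 = 3 ⇒ b_0 = 4 − 0 − 3 = 1; all invariant factors of ∂_1 are 1 so no torsion. So H_0 = Z.

H_0 = Z.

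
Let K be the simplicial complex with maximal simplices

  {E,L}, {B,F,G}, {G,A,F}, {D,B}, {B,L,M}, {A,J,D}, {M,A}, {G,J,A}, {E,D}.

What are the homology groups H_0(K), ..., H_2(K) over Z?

H_0 = Z,  H_1 = Z^3,  H_2 = 0.

Take the total order A < B < D < E < F < G < J < L < M on the vertex set. Then K (dimension 2) consists of the simplices:

  0-simplices (9): A, B, D, E, F, G, J, L, M
  1-simplices (16): AD, AF, AG, AJ, AM, BD, BF, BG, BL, BM, DE, DJ, EL, FG, GJ, LM
  2-simplices (5): ADJ, AFG, AGJ, BFG, BLM

Hence C_0 ≅ Z^9, C_1 ≅ Z^16, C_2 ≅ Z^5.

∂_1: C_1 → C_0 sends each edge [p,q] (with p < q) to q − p. For instance
  ∂AG = G − A.
The resulting 9×16 matrix has rank 8, and its Smith normal form has invariant factors (1,1,1,1,1,1,1,1).

∂_2: C_2 → C_1 acts by ∂[p,q,r] = [q,r] − [p,r] + [p,q]. For instance
  ∂ADJ = DJ − AJ + AD,
  ∂BFG = FG − BG + BF.
The 16×5 boundary matrix has rank 5 and Smith normal form diag(1,1,1,1,1).

Now H_k = ker ∂_k / im ∂_{k+1}, so:

  H_0: rank C_0 − rank ∂_1 = 9 − 8 = 1, and the invariant factors of ∂_1 are all 1, so H_0 ≅ Z.
  H_1: rank ker ∂_1 − rank ∂_2 = (16 − 8) − 5 = 3, and the invariant factors of ∂_2 are all 1, so H_1 ≅ Z^3.
  H_2: rank ker ∂_2 − rank ∂_3 = (5 − 5) − 0 = 0, and there is no ∂_3, so H_2 ≅ 0.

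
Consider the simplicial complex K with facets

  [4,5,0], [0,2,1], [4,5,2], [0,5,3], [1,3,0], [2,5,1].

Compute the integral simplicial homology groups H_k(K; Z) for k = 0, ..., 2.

K has 6 vertices, 12 edges, 6 triangles.
rank ∂_0 = 0, rank ∂_1 = 5 ⇒ b_0 = 6 − 0 − 5 = 1; all invariant factors of ∂_1 are 1 so no torsion. So H_0 ≅ Z.
rank ∂_1 = 5, rank ∂_2 = 6 ⇒ b_1 = 12 − 5 − 6 = 1; all invariant factors of ∂_2 are 1 so no torsion. So H_1 ≅ Z.
rank ∂_2 = 6, rank ∂_3 = 0 ⇒ b_2 = 6 − 6 − 0 = 0. So H_2 ≅ 0.

H_0 = Z,  H_1 = Z,  H_2 = 0.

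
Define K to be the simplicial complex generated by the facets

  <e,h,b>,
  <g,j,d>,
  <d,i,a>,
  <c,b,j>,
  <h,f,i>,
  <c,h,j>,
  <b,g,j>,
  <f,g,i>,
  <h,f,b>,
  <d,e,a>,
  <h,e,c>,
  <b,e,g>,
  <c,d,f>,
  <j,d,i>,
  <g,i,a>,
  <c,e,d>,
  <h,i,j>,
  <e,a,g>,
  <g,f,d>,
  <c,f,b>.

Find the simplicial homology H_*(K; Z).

Take the total order a < b < c < d < e < f < g < h < i < j on the vertex set. Then K (dimension 2) consists of the simplices:

  0-simplices (10): a, b, c, d, e, f, g, h, i, j
  1-simplices (30): ad, ae, ag, ai, bc, be, bf, bg, bh, bj, cd, ce, cf, ch, cj, de, df, dg, di, dj, eg, eh, fg, fh, fi, gi, gj, hi, hj, ij
  2-simplices (20): ade, adi, aeg, agi, bcf, bcj, beg, beh, bfh, bgj, cde, cdf, ceh, chj, dfg, dgj, dij, fgi, fhi, hij

so the chain groups are C_0 ≅ Z^10, C_1 ≅ Z^30, C_2 ≅ Z^20.

Boundary ∂_1: C_1 → C_0 maps an edge to its endpoints' difference, ∂[p,q] = q − p.
As a 10×30 matrix over Z this has rank 9, with invariant factors (1,1,1,1,1,1,1,1,1).

Boundary ∂_2: C_2 → C_1 acts by ∂[p,q,r] = [q,r] − [p,r] + [p,q]. For instance
  ∂agi = gi − ai + ag,
  ∂bfh = fh − bh + bf.
The resulting 30×20 matrix has rank 20, and its Smith normal form has invariant factors (1,1,1,1,1,1,1,1,1,1,1,1,1,1,1,1,1,1,1,2).

Reading off H_k = ker ∂_k / im ∂_{k+1}:

  H_0: rank C_0 − rank ∂_1 = 10 − 9 = 1, and the invariant factors of ∂_1 are all 1, so H_0 = Z.
  H_1: rank ker ∂_1 − rank ∂_2 = (30 − 9) − 20 = 1, and ∂_2 has invariant factor 2 > 1, so H_1 = Z ⊕ Z/2.
  H_2: rank ker ∂_2 − rank ∂_3 = (20 − 20) − 0 = 0, and there is no ∂_3, so H_2 = 0.

H_0 = Z,  H_1 = Z ⊕ Z/2,  H_2 = 0.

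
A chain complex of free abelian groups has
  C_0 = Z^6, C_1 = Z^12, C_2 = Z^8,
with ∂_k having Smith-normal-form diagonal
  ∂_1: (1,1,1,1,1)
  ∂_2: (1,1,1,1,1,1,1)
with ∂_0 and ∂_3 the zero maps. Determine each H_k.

H_0: b_0 = 6 − 0 − 5 = 1; torsion from ∂_1 factors > 1: none. So H_0 = Z.
H_1: b_1 = 12 − 5 − 7 = 0; torsion from ∂_2 factors > 1: none. So H_1 = 0.
H_2: b_2 = 8 − 7 − 0 = 1; torsion from ∂_3 factors > 1: none. So H_2 = Z.

H_0 = Z,  H_1 = 0,  H_2 = Z.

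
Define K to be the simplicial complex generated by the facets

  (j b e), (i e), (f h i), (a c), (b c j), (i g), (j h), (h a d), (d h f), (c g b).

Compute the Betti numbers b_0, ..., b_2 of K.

b_0 = 1, b_1 = 3, b_2 = 0.

Order the vertices as a < b < c < d < e < f < g < h < i < j. Listing each simplex with vertices in this order, K has dimension 2 with simplices:

  0-simplices (10): a, b, c, d, e, f, g, h, i, j
  1-simplices (18): ac, ad, ah, bc, be, bg, bj, cg, cj, df, dh, ei, ej, fh, fi, gi, hi, hj
  2-simplices (6): adh, bcg, bcj, bej, dfh, fhi

giving chain groups C_0 ≅ Z^10, C_1 ≅ Z^18, C_2 ≅ Z^6.

Boundary ∂_1: C_1 → C_0 is given by ∂[p,q] = [q] − [p]. For instance
  ∂bj = j − b.
This gives a 10×18 integer matrix of rank 9; reducing to Smith normal form yields diagonal entries (1,1,1,1,1,1,1,1,1).

The boundary map ∂_2: C_2 → C_1 acts by ∂[p,q,r] = [q,r] − [p,r] + [p,q]. For instance
  ∂bej = ej − bj + be,
  ∂fhi = hi − fi + fh.
As a 18×6 matrix over Z this has rank 6, with invariant factors (1,1,1,1,1,1).

Now H_k = ker ∂_k / im ∂_{k+1}, so:

  H_0: rank C_0 − rank ∂_1 = 10 − 9 = 1, and the invariant factors of ∂_1 are all 1, so H_0 = Z.
  H_1: rank ker ∂_1 − rank ∂_2 = (18 − 9) − 6 = 3, and the invariant factors of ∂_2 are all 1, so H_1 = Z^3.
  H_2: rank ker ∂_2 − rank ∂_3 = (6 − 6) − 0 = 0, and there is no ∂_3, so H_2 = 0.

As a check, the Euler characteristic is 10 − 18 + 6 = -2, which agrees with 1 − 3 + 0 = -2.

Hence the Betti numbers are b_0 = 1, b_1 = 3, b_2 = 0.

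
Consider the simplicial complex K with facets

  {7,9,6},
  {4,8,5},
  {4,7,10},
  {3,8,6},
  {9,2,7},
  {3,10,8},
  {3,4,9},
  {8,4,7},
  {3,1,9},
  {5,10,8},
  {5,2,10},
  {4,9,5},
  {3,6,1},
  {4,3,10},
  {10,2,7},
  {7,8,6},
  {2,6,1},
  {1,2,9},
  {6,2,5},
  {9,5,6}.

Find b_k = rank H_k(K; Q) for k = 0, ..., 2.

b_0 = 1, b_1 = 1, b_2 = 0.

Fix the vertex order 1 < 2 < 3 < 4 < 5 < 6 < 7 < 8 < 9 < 10 and write every simplex with vertices in increasing order. Then dim K = 2 and the simplices of K are:

  0-simplices (10): [1], [2], [3], [4], [5], [6], [7], [8], [9], [10]
  1-simplices (30): (30 of them)
  2-simplices (20): (20 of them)

Hence C_0 ≅ Z^10, C_1 ≅ Z^30, C_2 ≅ Z^20.

Boundary ∂_1: C_1 → C_0 maps an edge to its endpoints' difference, ∂[p,q] = q − p. For instance
  ∂[1,3] = [3] − [1].
The 10×30 boundary matrix has rank 9 and Smith normal form diag(1,1,1,1,1,1,1,1,1).

Boundary ∂_2: C_2 → C_1 acts by ∂[p,q,r] = [q,r] − [p,r] + [p,q]. For instance
  ∂[6,7,9] = [7,9] − [6,9] + [6,7],
  ∂[4,7,8] = [7,8] − [4,8] + [4,7].
This gives a 30×20 integer matrix of rank 20; reducing to Smith normal form yields diagonal entries (1,1,1,1,1,1,1,1,1,1,1,1,1,1,1,1,1,1,1,2).

From H_k ≅ ker(∂_k) / im(∂_{k+1}) we obtain:

  H_0: rank C_0 − rank ∂_1 = 10 − 9 = 1, and the invariant factors of ∂_1 are all 1, so H_0 = Z.
  H_1: rank ker ∂_1 − rank ∂_2 = (30 − 9) − 20 = 1, and ∂_2 has invariant factor 2 > 1, so H_1 = Z ⊕ Z/2.
  H_2: rank ker ∂_2 − rank ∂_3 = (20 − 20) − 0 = 0, and there is no ∂_3, so H_2 = 0.

(K is a triangulation of the Klein bottle.)

Hence the Betti numbers are b_0 = 1, b_1 = 1, b_2 = 0.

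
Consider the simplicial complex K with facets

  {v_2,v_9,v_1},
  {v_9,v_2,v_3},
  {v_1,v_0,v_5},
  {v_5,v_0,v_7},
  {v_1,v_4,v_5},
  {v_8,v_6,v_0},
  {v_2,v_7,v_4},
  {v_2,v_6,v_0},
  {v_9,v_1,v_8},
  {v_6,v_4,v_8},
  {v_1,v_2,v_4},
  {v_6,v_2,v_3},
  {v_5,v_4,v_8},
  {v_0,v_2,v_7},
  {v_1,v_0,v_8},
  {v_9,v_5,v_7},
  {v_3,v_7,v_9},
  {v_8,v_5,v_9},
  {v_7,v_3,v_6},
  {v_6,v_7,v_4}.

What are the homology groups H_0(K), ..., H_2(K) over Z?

Fix the vertex order v_0 < v_1 < v_2 < v_3 < v_4 < v_5 < v_6 < v_7 < v_8 < v_9 and write every simplex with vertices in increasing order. Then dim K = 2 and the simplices of K are:

  0-simplices (10): [v_0], [v_1], [v_2], [v_3], [v_4], [v_5], [v_6], [v_7], [v_8], [v_9]
  1-simplices (30): (30 of them)
  2-simplices (20): (20 of them)

Hence C_0 ≅ Z^10, C_1 ≅ Z^30, C_2 ≅ Z^20.

The boundary map ∂_1: C_1 → C_0 is given by ∂[p,q] = [q] − [p]. For instance
  ∂[v_1,v_8] = [v_8] − [v_1].
As a 10×30 matrix over Z this has rank 9, with invariant factors (1,1,1,1,1,1,1,1,1).

∂_2: C_2 → C_1 sends each 2-simplex [p,q,r] to [q,r] − [p,r] + [p,q]. For instance
  ∂[v_2,v_3,v_9] = [v_3,v_9] − [v_2,v_9] + [v_2,v_3],
  ∂[v_4,v_6,v_8] = [v_6,v_8] − [v_4,v_8] + [v_4,v_6].
The 30×20 boundary matrix has rank 20 and Smith normal form diag(1,1,1,1,1,1,1,1,1,1,1,1,1,1,1,1,1,1,1,2).

Computing H_k = (kernel of ∂_k) / (image of ∂_{k+1}):

  H_0: rank C_0 − rank ∂_1 = 10 − 9 = 1, and the invariant factors of ∂_1 are all 1, so H_0 = Z.
  H_1: rank ker ∂_1 − rank ∂_2 = (30 − 9) − 20 = 1, and ∂_2 has invariant factor 2 > 1, so H_1 = Z × Z/2.
  H_2: rank ker ∂_2 − rank ∂_3 = (20 − 20) − 0 = 0, and there is no ∂_3, so H_2 = 0.

H_0 ≅ Z,  H_1 ≅ Z × Z/2,  H_2 = 0.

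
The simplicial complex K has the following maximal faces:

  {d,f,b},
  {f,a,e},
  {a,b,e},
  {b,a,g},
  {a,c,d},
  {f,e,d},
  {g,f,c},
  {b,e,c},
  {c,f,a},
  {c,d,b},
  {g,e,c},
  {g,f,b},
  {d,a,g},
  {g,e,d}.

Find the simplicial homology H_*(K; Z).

H_0 ≅ Z,  H_1 ≅ Z^2,  H_2 ≅ Z.

Order the vertices as a < b < c < d < e < f < g. Listing each simplex with vertices in this order, K has dimension 2 with simplices:

  0-simplices (7): a, b, c, d, e, f, g
  1-simplices (21): ab, ac, ad, ae, af, ag, bc, bd, be, bf, bg, cd, ce, cf, cg, de, df, dg, ef, eg, fg
  2-simplices (14): abe, abg, acd, acf, adg, aef, bcd, bce, bdf, bfg, ceg, cfg, def, deg

giving chain groups C_0 ≅ Z^7, C_1 ≅ Z^21, C_2 ≅ Z^14.

The boundary map ∂_1: C_1 → C_0 is given by ∂[p,q] = [q] − [p].
As a 7×21 matrix over Z this has rank 6, with invariant factors (1,1,1,1,1,1).

∂_2: C_2 → C_1 acts by ∂[p,q,r] = [q,r] − [p,r] + [p,q]. For instance
  ∂abg = bg − ag + ab,
  ∂acf = cf − af + ac.
The 21×14 boundary matrix has rank 13 and Smith normal form diag(1,1,1,1,1,1,1,1,1,1,1,1,1).

Computing H_k = (kernel of ∂_k) / (image of ∂_{k+1}):

  H_0: rank C_0 − rank ∂_1 = 7 − 6 = 1, and the invariant factors of ∂_1 are all 1, so H_0 = Z.
  H_1: rank ker ∂_1 − rank ∂_2 = (21 − 6) − 13 = 2, and the invariant factors of ∂_2 are all 1, so H_1 = Z^2.
  H_2: rank ker ∂_2 − rank ∂_3 = (14 − 13) − 0 = 1, and there is no ∂_3, so H_2 = Z.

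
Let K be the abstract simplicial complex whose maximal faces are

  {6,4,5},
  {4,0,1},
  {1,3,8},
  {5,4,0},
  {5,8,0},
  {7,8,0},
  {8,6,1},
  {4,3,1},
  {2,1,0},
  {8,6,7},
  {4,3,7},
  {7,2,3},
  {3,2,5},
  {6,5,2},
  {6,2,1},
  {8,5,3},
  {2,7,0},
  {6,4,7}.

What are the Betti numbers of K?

K has 9 vertices, 27 edges, 18 triangles.
rank ∂_0 = 0, rank ∂_1 = 8 ⇒ b_0 = 9 − 0 − 8 = 1; all invariant factors of ∂_1 are 1 so no torsion. So H_0 = Z.
rank ∂_1 = 8, rank ∂_2 = 17 ⇒ b_1 = 27 − 8 − 17 = 2; all invariant factors of ∂_2 are 1 so no torsion. So H_1 = Z^2.
rank ∂_2 = 17, rank ∂_3 = 0 ⇒ b_2 = 18 − 17 − 0 = 1. So H_2 = Z.

b_0 = 1, b_1 = 2, b_2 = 1.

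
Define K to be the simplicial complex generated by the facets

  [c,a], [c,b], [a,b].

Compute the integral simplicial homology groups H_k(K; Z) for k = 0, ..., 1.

H_0 = Z,  H_1 = Z.

K has 3 vertices, 3 edges.
rank ∂_0 = 0, rank ∂_1 = 2 ⇒ b_0 = 3 − 0 − 2 = 1; all invariant factors of ∂_1 are 1 so no torsion. So H_0 ≅ Z.
rank ∂_1 = 2, rank ∂_2 = 0 ⇒ b_1 = 3 − 2 − 0 = 1. So H_1 ≅ Z.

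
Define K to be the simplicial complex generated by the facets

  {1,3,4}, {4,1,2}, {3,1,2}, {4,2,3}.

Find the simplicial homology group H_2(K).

H_2 ≅ Z.

K has 4 vertices, 6 edges, 4 triangles.
rank ∂_2 = 3, rank ∂_3 = 0 ⇒ b_2 = 4 − 3 − 0 = 1. So H_2 = Z.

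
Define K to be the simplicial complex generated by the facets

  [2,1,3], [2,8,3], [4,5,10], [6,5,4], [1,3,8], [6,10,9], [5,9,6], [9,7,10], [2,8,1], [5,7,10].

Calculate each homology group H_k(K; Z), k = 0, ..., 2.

Order the vertices as 1 < 2 < 3 < 4 < 5 < 6 < 7 < 8 < 9 < 10. Listing each simplex with vertices in this order, K has dimension 2 with simplices:

  0-simplices (10): [1], [2], [3], [4], [5], [6], [7], [8], [9], [10]
  1-simplices (18): [1,2], [1,3], [1,8], [2,3], [2,8], [3,8], [4,5], [4,6], [4,10], [5,6], [5,7], [5,9], [5,10], [6,9], [6,10], [7,9], [7,10], [9,10]
  2-simplices (10): [1,2,3], [1,2,8], [1,3,8], [2,3,8], [4,5,6], [4,5,10], [5,6,9], [5,7,10], [6,9,10], [7,9,10]

so the chain groups are C_0 ≅ Z^10, C_1 ≅ Z^18, C_2 ≅ Z^10.

∂_1: C_1 → C_0 sends each edge [p,q] (with p < q) to q − p.
As a 10×18 matrix over Z this has rank 8, with invariant factors (1,1,1,1,1,1,1,1).

Boundary ∂_2: C_2 → C_1 acts by ∂[p,q,r] = [q,r] − [p,r] + [p,q]. For instance
  ∂[5,6,9] = [6,9] − [5,9] + [5,6],
  ∂[4,5,10] = [5,10] − [4,10] + [4,5].
As a 18×10 matrix over Z this has rank 9, with invariant factors (1,1,1,1,1,1,1,1,1).

Reading off H_k = ker ∂_k / im ∂_{k+1}:

  H_0: rank C_0 − rank ∂_1 = 10 − 8 = 2, and the invariant factors of ∂_1 are all 1, so H_0 ≅ Z^2.
  H_1: rank ker ∂_1 − rank ∂_2 = (18 − 8) − 9 = 1, and the invariant factors of ∂_2 are all 1, so H_1 ≅ Z.
  H_2: rank ker ∂_2 − rank ∂_3 = (10 − 9) − 0 = 1, and there is no ∂_3, so H_2 ≅ Z.

H_0 = Z^2,  H_1 = Z,  H_2 = Z.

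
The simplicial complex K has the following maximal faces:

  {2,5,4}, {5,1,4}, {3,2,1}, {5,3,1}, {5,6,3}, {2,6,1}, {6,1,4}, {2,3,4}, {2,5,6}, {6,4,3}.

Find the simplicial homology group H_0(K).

H_0 ≅ Z.

K has 6 vertices, 15 edges, 10 triangles.
rank ∂_0 = 0, rank ∂_1 = 5 ⇒ b_0 = 6 − 0 − 5 = 1; all invariant factors of ∂_1 are 1 so no torsion. So H_0 = Z.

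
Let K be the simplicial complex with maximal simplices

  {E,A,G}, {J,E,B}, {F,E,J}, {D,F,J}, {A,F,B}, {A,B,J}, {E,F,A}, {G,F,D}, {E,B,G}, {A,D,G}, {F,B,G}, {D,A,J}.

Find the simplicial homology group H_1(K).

We work with the vertex ordering A < B < D < E < F < G < J. The simplices of K, each written with vertices in increasing order, are:

  0-simplices (7): A, B, D, E, F, G, J
  1-simplices (18): AB, AD, AE, AF, AG, AJ, BE, BF, BG, BJ, DF, DG, DJ, EF, EG, EJ, FG, FJ
  2-simplices (12): ABF, ABJ, ADG, ADJ, AEF, AEG, BEG, BEJ, BFG, DFG, DFJ, EFJ

Hence C_0 ≅ Z^7, C_1 ≅ Z^18, C_2 ≅ Z^12.

∂_1: C_1 → C_0 sends each edge [p,q] (with p < q) to q − p.
As a 7×18 matrix over Z this has rank 6, with invariant factors (1,1,1,1,1,1).

Boundary ∂_2: C_2 → C_1 sends each 2-simplex [p,q,r] to [q,r] − [p,r] + [p,q]. For instance
  ∂DFJ = FJ − DJ + DF,
  ∂EFJ = FJ − EJ + EF.
As a 18×12 matrix over Z this has rank 12, with invariant factors (1,1,1,1,1,1,1,1,1,1,1,2).

Computing H_k = (kernel of ∂_k) / (image of ∂_{k+1}):

  H_1: rank ker ∂_1 − rank ∂_2 = (18 − 6) − 12 = 0, and ∂_2 has invariant factor 2 > 1, so H_1 ≅ Z/2.

(K is a triangulation of the real projective plane RP^2.)

H_1 ≅ Z/2.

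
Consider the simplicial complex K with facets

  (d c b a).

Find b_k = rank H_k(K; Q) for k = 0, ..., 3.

Order the vertices as a < b < c < d. Listing each simplex with vertices in this order, K has dimension 3 with simplices:

  0-simplices (4): a, b, c, d
  1-simplices (6): ab, ac, ad, bc, bd, cd
  2-simplices (4): abc, abd, acd, bcd
  3-simplices (1): abcd

Hence C_0 ≅ Z^4, C_1 ≅ Z^6, C_2 ≅ Z^4, C_3 ≅ Z^1.

∂_1: C_1 → C_0 maps an edge to its endpoints' difference, ∂[p,q] = q − p.
As a 4×6 matrix over Z this has rank 3, with invariant factors (1,1,1).

∂_2: C_2 → C_1 maps a triangle to the signed sum of its edges. For instance
  ∂abd = bd − ad + ab,
  ∂abc = bc − ac + ab.
The 6×4 boundary matrix has rank 3 and Smith normal form diag(1,1,1).

Boundary ∂_3: C_3 → C_2 sends each 3-simplex σ to the alternating sum Σ_i (−1)^i (σ with its i-th vertex removed). For instance
  ∂abcd = bcd − acd + abd − abc.
The 4×1 boundary matrix has rank 1 and Smith normal form diag(1).

From H_k ≅ ker(∂_k) / im(∂_{k+1}) we obtain:

  H_0: rank C_0 − rank ∂_1 = 4 − 3 = 1, and the invariant factors of ∂_1 are all 1, so H_0 = Z.
  H_1: rank ker ∂_1 − rank ∂_2 = (6 − 3) − 3 = 0, and the invariant factors of ∂_2 are all 1, so H_1 = 0.
  H_2: rank ker ∂_2 − rank ∂_3 = (4 − 3) − 1 = 0, and the invariant factors of ∂_3 are all 1, so H_2 = 0.
  H_3: rank ker ∂_3 − rank ∂_4 = (1 − 1) − 0 = 0, and there is no ∂_4, so H_3 = 0.

As a check, the Euler characteristic is 4 − 6 + 4 − 1 = 1, which agrees with 1 − 0 + 0 − 0 = 1.
(K is a triangulation of the 3-simplex.)

Hence the Betti numbers are b_0 = 1, b_1 = 0, b_2 = 0, b_3 = 0.

b_0 = 1, b_1 = 0, b_2 = 0, b_3 = 0.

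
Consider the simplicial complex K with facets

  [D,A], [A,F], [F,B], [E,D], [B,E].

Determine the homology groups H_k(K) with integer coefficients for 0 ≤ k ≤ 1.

Fix the vertex order A < B < D < E < F and write every simplex with vertices in increasing order. Then dim K = 1 and the simplices of K are:

  0-simplices (5): A, B, D, E, F
  1-simplices (5): AD, AF, BE, BF, DE

Hence C_0 ≅ Z^5, C_1 ≅ Z^5.

∂_1: C_1 → C_0 is given by ∂[p,q] = [q] − [p]. For instance
  ∂DE = E − D.
The resulting 5×5 matrix has rank 4, and its Smith normal form has invariant factors (1,1,1,1).

Now H_k = ker ∂_k / im ∂_{k+1}, so:

  H_0: rank C_0 − rank ∂_1 = 5 − 4 = 1, and the invariant factors of ∂_1 are all 1, so H_0 ≅ Z.
  H_1: rank ker ∂_1 − rank ∂_2 = (5 − 4) − 0 = 1, and there is no ∂_2, so H_1 ≅ Z.

(K is a triangulation of the circle S^1.)

H_0 = Z,  H_1 = Z.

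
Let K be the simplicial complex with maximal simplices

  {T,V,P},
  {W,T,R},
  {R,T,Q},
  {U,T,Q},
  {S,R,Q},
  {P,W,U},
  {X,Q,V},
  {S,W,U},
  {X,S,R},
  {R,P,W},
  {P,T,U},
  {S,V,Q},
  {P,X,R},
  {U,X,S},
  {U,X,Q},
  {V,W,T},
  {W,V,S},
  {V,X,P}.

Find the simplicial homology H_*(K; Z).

Take the total order P < Q < R < S < T < U < V < W < X on the vertex set. Then K (dimension 2) consists of the simplices:

  0-simplices (9): P, Q, R, S, T, U, V, W, X
  1-simplices (27): PR, PT, PU, PV, PW, PX, QR, QS, QT, QU, QV, QX, RS, RT, RW, RX, SU, SV, SW, SX, TU, TV, TW, UW, UX, VW, VX
  2-simplices (18): PRW, PRX, PTU, PTV, PUW, PVX, QRS, QRT, QSV, QTU, QUX, QVX, RSX, RTW, SUW, SUX, SVW, TVW

giving chain groups C_0 ≅ Z^9, C_1 ≅ Z^27, C_2 ≅ Z^18.

∂_1: C_1 → C_0 maps an edge to its endpoints' difference, ∂[p,q] = q − p. For instance
  ∂PV = V − P.
The resulting 9×27 matrix has rank 8, and its Smith normal form has invariant factors (1,1,1,1,1,1,1,1).

∂_2: C_2 → C_1 acts by ∂[p,q,r] = [q,r] − [p,r] + [p,q]. For instance
  ∂QVX = VX − QX + QV,
  ∂PRX = RX − PX + PR.
The 27×18 boundary matrix has rank 18 and Smith normal form diag(1,1,1,1,1,1,1,1,1,1,1,1,1,1,1,1,1,2).

From H_k ≅ ker(∂_k) / im(∂_{k+1}) we obtain:

  H_0: rank C_0 − rank ∂_1 = 9 − 8 = 1, and the invariant factors of ∂_1 are all 1, so H_0 ≅ Z.
  H_1: rank ker ∂_1 − rank ∂_2 = (27 − 8) − 18 = 1, and ∂_2 has invariant factor 2 > 1, so H_1 ≅ Z × Z/2.
  H_2: rank ker ∂_2 − rank ∂_3 = (18 − 18) − 0 = 0, and there is no ∂_3, so H_2 ≅ 0.

As a check, the Euler characteristic is 9 − 27 + 18 = 0, which agrees with 1 − 1 + 0 = 0.

H_0 = Z,  H_1 = Z × Z/2,  H_2 = 0.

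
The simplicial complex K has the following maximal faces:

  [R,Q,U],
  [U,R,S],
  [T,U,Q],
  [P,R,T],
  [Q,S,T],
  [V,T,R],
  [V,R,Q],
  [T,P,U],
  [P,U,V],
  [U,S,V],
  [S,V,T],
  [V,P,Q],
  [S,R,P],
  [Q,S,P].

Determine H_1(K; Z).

K has 7 vertices, 21 edges, 14 triangles.
rank ∂_1 = 6, rank ∂_2 = 13 ⇒ b_1 = 21 − 6 − 13 = 2; all invariant factors of ∂_2 are 1 so no torsion. So H_1 = Z^2.

H_1 ≅ Z^2.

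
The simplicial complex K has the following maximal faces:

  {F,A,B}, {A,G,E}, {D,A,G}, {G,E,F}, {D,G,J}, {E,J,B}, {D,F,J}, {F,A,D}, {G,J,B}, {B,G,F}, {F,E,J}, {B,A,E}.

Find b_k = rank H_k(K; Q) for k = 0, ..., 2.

Order the vertices as A < B < D < E < F < G < J. Listing each simplex with vertices in this order, K has dimension 2 with simplices:

  0-simplices (7): A, B, D, E, F, G, J
  1-simplices (18): AB, AD, AE, AF, AG, BE, BF, BG, BJ, DF, DG, DJ, EF, EG, EJ, FG, FJ, GJ
  2-simplices (12): ABE, ABF, ADF, ADG, AEG, BEJ, BFG, BGJ, DFJ, DGJ, EFG, EFJ

Hence C_0 ≅ Z^7, C_1 ≅ Z^18, C_2 ≅ Z^12.

Boundary ∂_1: C_1 → C_0 maps an edge to its endpoints' difference, ∂[p,q] = q − p. For instance
  ∂AE = E − A.
The 7×18 boundary matrix has rank 6 and Smith normal form diag(1,1,1,1,1,1).

∂_2: C_2 → C_1 sends each 2-simplex [p,q,r] to [q,r] − [p,r] + [p,q]. For instance
  ∂DFJ = FJ − DJ + DF,
  ∂AEG = EG − AG + AE.
As a 18×12 matrix over Z this has rank 12, with invariant factors (1,1,1,1,1,1,1,1,1,1,1,2).

From H_k ≅ ker(∂_k) / im(∂_{k+1}) we obtain:

  H_0: rank C_0 − rank ∂_1 = 7 − 6 = 1, and the invariant factors of ∂_1 are all 1, so H_0 = Z.
  H_1: rank ker ∂_1 − rank ∂_2 = (18 − 6) − 12 = 0, and ∂_2 has invariant factor 2 > 1, so H_1 = Z_2.
  H_2: rank ker ∂_2 − rank ∂_3 = (12 − 12) − 0 = 0, and there is no ∂_3, so H_2 = 0.

(K is a triangulation of the real projective plane RP^2.)

Hence the Betti numbers are b_0 = 1, b_1 = 0, b_2 = 0.

b_0 = 1, b_1 = 0, b_2 = 0.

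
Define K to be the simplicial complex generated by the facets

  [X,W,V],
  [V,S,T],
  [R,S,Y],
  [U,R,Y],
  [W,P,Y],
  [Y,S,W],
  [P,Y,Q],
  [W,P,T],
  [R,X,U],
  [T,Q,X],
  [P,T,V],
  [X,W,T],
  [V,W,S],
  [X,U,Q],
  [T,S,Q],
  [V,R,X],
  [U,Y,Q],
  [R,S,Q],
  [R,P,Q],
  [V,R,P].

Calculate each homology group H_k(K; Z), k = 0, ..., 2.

H_0 = Z,  H_1 = Z ⊕ Z/2Z,  H_2 = 0.

Fix the vertex order P < Q < R < S < T < U < V < W < X < Y and write every simplex with vertices in increasing order. Then dim K = 2 and the simplices of K are:

  0-simplices (10): P, Q, R, S, T, U, V, W, X, Y
  1-simplices (30): PQ, PR, PT, PV, PW, PY, QR, QS, QT, QU, QX, QY, RS, RU, RV, RX, RY, ST, SV, SW, SY, TV, TW, TX, UX, UY, VW, VX, WX, WY
  2-simplices (20): PQR, PQY, PRV, PTV, PTW, PWY, QRS, QST, QTX, QUX, QUY, RSY, RUX, RUY, RVX, STV, SVW, SWY, TWX, VWX

Hence C_0 ≅ Z^10, C_1 ≅ Z^30, C_2 ≅ Z^20.

The boundary map ∂_1: C_1 → C_0 maps an edge to its endpoints' difference, ∂[p,q] = q − p. For instance
  ∂QS = S − Q.
This gives a 10×30 integer matrix of rank 9; reducing to Smith normal form yields diagonal entries (1,1,1,1,1,1,1,1,1).

The boundary map ∂_2: C_2 → C_1 maps a triangle to the signed sum of its edges. For instance
  ∂SWY = WY − SY + SW,
  ∂PQY = QY − PY + PQ.
The resulting 30×20 matrix has rank 20, and its Smith normal form has invariant factors (1,1,1,1,1,1,1,1,1,1,1,1,1,1,1,1,1,1,1,2).

Reading off H_k = ker ∂_k / im ∂_{k+1}:

  H_0: rank C_0 − rank ∂_1 = 10 − 9 = 1, and the invariant factors of ∂_1 are all 1, so H_0 = Z.
  H_1: rank ker ∂_1 − rank ∂_2 = (30 − 9) − 20 = 1, and ∂_2 has invariant factor 2 > 1, so H_1 = Z ⊕ Z/2Z.
  H_2: rank ker ∂_2 − rank ∂_3 = (20 − 20) − 0 = 0, and there is no ∂_3, so H_2 = 0.

As a check, the Euler characteristic is 10 − 30 + 20 = 0, which agrees with 1 − 1 + 0 = 0.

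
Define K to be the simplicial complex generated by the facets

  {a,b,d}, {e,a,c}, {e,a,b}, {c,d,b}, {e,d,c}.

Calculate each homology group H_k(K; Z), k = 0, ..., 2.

Fix the vertex order a < b < c < d < e and write every simplex with vertices in increasing order. Then dim K = 2 and the simplices of K are:

  0-simplices (5): a, b, c, d, e
  1-simplices (10): ab, ac, ad, ae, bc, bd, be, cd, ce, de
  2-simplices (5): abd, abe, ace, bcd, cde

giving chain groups C_0 ≅ Z^5, C_1 ≅ Z^10, C_2 ≅ Z^5.

∂_1: C_1 → C_0 is given by ∂[p,q] = [q] − [p].
The 5×10 boundary matrix has rank 4 and Smith normal form diag(1,1,1,1).

∂_2: C_2 → C_1 acts by ∂[p,q,r] = [q,r] − [p,r] + [p,q]. For instance
  ∂cde = de − ce + cd,
  ∂bcd = cd − bd + bc.
The 10×5 boundary matrix has rank 5 and Smith normal form diag(1,1,1,1,1).

From H_k ≅ ker(∂_k) / im(∂_{k+1}) we obtain:

  H_0: rank C_0 − rank ∂_1 = 5 − 4 = 1, and the invariant factors of ∂_1 are all 1, so H_0 ≅ Z.
  H_1: rank ker ∂_1 − rank ∂_2 = (10 − 4) − 5 = 1, and the invariant factors of ∂_2 are all 1, so H_1 ≅ Z.
  H_2: rank ker ∂_2 − rank ∂_3 = (5 − 5) − 0 = 0, and there is no ∂_3, so H_2 ≅ 0.

H_0 ≅ Z,  H_1 ≅ Z,  H_2 = 0.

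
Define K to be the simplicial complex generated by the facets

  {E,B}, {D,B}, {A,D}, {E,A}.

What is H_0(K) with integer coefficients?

H_0 = Z.

Take the total order A < B < D < E on the vertex set. Then K (dimension 1) consists of the simplices:

  0-simplices (4): A, B, D, E
  1-simplices (4): AD, AE, BD, BE

giving chain groups C_0 ≅ Z^4, C_1 ≅ Z^4.

Boundary ∂_1: C_1 → C_0 is given by ∂[p,q] = [q] − [p]. For instance
  ∂AD = D − A.
This gives a 4×4 integer matrix of rank 3; reducing to Smith normal form yields diagonal entries (1,1,1).

Now H_k = ker ∂_k / im ∂_{k+1}, so:

  H_0: rank C_0 − rank ∂_1 = 4 − 3 = 1, and the invariant factors of ∂_1 are all 1, so H_0 ≅ Z.

(K is a triangulation of the circle S^1.)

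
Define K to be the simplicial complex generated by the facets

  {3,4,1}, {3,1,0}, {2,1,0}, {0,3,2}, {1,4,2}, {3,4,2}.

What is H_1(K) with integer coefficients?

Take the total order 0 < 1 < 2 < 3 < 4 on the vertex set. Then K (dimension 2) consists of the simplices:

  0-simplices (5): [0], [1], [2], [3], [4]
  1-simplices (9): [0,1], [0,2], [0,3], [1,2], [1,3], [1,4], [2,3], [2,4], [3,4]
  2-simplices (6): [0,1,2], [0,1,3], [0,2,3], [1,2,4], [1,3,4], [2,3,4]

Hence C_0 ≅ Z^5, C_1 ≅ Z^9, C_2 ≅ Z^6.

Boundary ∂_1: C_1 → C_0 is given by ∂[p,q] = [q] − [p]. For instance
  ∂[0,3] = [3] − [0].
The resulting 5×9 matrix has rank 4, and its Smith normal form has invariant factors (1,1,1,1).

Boundary ∂_2: C_2 → C_1 acts by ∂[p,q,r] = [q,r] − [p,r] + [p,q]. For instance
  ∂[0,1,3] = [1,3] − [0,3] + [0,1],
  ∂[2,3,4] = [3,4] − [2,4] + [2,3].
The resulting 9×6 matrix has rank 5, and its Smith normal form has invariant factors (1,1,1,1,1).

Computing H_k = (kernel of ∂_k) / (image of ∂_{k+1}):

  H_1: rank ker ∂_1 − rank ∂_2 = (9 − 4) − 5 = 0, and the invariant factors of ∂_2 are all 1, so H_1 ≅ 0.

H_1 = 0.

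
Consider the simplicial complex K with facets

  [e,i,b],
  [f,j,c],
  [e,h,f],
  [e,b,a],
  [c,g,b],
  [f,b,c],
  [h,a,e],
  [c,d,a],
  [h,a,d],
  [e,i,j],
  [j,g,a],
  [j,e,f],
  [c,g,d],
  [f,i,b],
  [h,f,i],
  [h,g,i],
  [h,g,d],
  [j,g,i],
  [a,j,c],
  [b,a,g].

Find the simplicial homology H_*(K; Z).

Order the vertices as a < b < c < d < e < f < g < h < i < j. Listing each simplex with vertices in this order, K has dimension 2 with simplices:

  0-simplices (10): a, b, c, d, e, f, g, h, i, j
  1-simplices (30): ab, ac, ad, ae, ag, ah, aj, bc, be, bf, bg, bi, cd, cf, cg, cj, dg, dh, ef, eh, ei, ej, fh, fi, fj, gh, gi, gj, hi, ij
  2-simplices (20): abe, abg, acd, acj, adh, aeh, agj, bcf, bcg, bei, bfi, cdg, cfj, dgh, efh, efj, eij, fhi, ghi, gij

so the chain groups are C_0 ≅ Z^10, C_1 ≅ Z^30, C_2 ≅ Z^20.

The boundary map ∂_1: C_1 → C_0 is given by ∂[p,q] = [q] − [p]. For instance
  ∂gj = j − g.
As a 10×30 matrix over Z this has rank 9, with invariant factors (1,1,1,1,1,1,1,1,1).

The boundary map ∂_2: C_2 → C_1 sends each 2-simplex [p,q,r] to [q,r] − [p,r] + [p,q]. For instance
  ∂dgh = gh − dh + dg,
  ∂eij = ij − ej + ei.
This gives a 30×20 integer matrix of rank 20; reducing to Smith normal form yields diagonal entries (1,1,1,1,1,1,1,1,1,1,1,1,1,1,1,1,1,1,1,2).

Reading off H_k = ker ∂_k / im ∂_{k+1}:

  H_0: rank C_0 − rank ∂_1 = 10 − 9 = 1, and the invariant factors of ∂_1 are all 1, so H_0 = Z.
  H_1: rank ker ∂_1 − rank ∂_2 = (30 − 9) − 20 = 1, and ∂_2 has invariant factor 2 > 1, so H_1 = Z ⊕ Z/2Z.
  H_2: rank ker ∂_2 − rank ∂_3 = (20 − 20) − 0 = 0, and there is no ∂_3, so H_2 = 0.

(K is a triangulation of the Klein bottle.)

H_0 = Z,  H_1 = Z ⊕ Z/2Z,  H_2 = 0.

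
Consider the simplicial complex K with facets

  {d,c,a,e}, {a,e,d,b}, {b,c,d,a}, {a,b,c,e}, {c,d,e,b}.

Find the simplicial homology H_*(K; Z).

H_0 ≅ Z,  H_1 = 0,  H_2 = 0,  H_3 ≅ Z.

Order the vertices as a < b < c < d < e. Listing each simplex with vertices in this order, K has dimension 3 with simplices:

  0-simplices (5): a, b, c, d, e
  1-simplices (10): ab, ac, ad, ae, bc, bd, be, cd, ce, de
  2-simplices (10): abc, abd, abe, acd, ace, ade, bcd, bce, bde, cde
  3-simplices (5): abcd, abce, abde, acde, bcde

so the chain groups are C_0 ≅ Z^5, C_1 ≅ Z^10, C_2 ≅ Z^10, C_3 ≅ Z^5.

∂_1: C_1 → C_0 sends each edge [p,q] (with p < q) to q − p. For instance
  ∂ad = d − a.
The 5×10 boundary matrix has rank 4 and Smith normal form diag(1,1,1,1).

The boundary map ∂_2: C_2 → C_1 sends each 2-simplex [p,q,r] to [q,r] − [p,r] + [p,q]. For instance
  ∂bcd = cd − bd + bc,
  ∂abe = be − ae + ab.
The resulting 10×10 matrix has rank 6, and its Smith normal form has invariant factors (1,1,1,1,1,1).

Boundary ∂_3: C_3 → C_2 sends each 3-simplex σ to the alternating sum Σ_i (−1)^i (σ with its i-th vertex removed). For instance
  ∂bcde = cde − bde + bce − bcd,
  ∂abce = bce − ace + abe − abc.
The resulting 10×5 matrix has rank 4, and its Smith normal form has invariant factors (1,1,1,1).

Now H_k = ker ∂_k / im ∂_{k+1}, so:

  H_0: rank C_0 − rank ∂_1 = 5 − 4 = 1, and the invariant factors of ∂_1 are all 1, so H_0 = Z.
  H_1: rank ker ∂_1 − rank ∂_2 = (10 − 4) − 6 = 0, and the invariant factors of ∂_2 are all 1, so H_1 = 0.
  H_2: rank ker ∂_2 − rank ∂_3 = (10 − 6) − 4 = 0, and the invariant factors of ∂_3 are all 1, so H_2 = 0.
  H_3: rank ker ∂_3 − rank ∂_4 = (5 − 4) − 0 = 1, and there is no ∂_4, so H_3 = Z.

As a check, the Euler characteristic is 5 − 10 + 10 − 5 = 0, which agrees with 1 − 0 + 0 − 1 = 0.
(K is a triangulation of the 3-sphere S^3.)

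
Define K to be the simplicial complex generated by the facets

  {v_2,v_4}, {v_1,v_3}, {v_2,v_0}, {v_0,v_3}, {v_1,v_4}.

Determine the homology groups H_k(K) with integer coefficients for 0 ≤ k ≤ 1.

Take the total order v_0 < v_1 < v_2 < v_3 < v_4 on the vertex set. Then K (dimension 1) consists of the simplices:

  0-simplices (5): [v_0], [v_1], [v_2], [v_3], [v_4]
  1-simplices (5): [v_0,v_2], [v_0,v_3], [v_1,v_3], [v_1,v_4], [v_2,v_4]

giving chain groups C_0 ≅ Z^5, C_1 ≅ Z^5.

∂_1: C_1 → C_0 sends each edge [p,q] (with p < q) to q − p.
This gives a 5×5 integer matrix of rank 4; reducing to Smith normal form yields diagonal entries (1,1,1,1).

From H_k ≅ ker(∂_k) / im(∂_{k+1}) we obtain:

  H_0: rank C_0 − rank ∂_1 = 5 − 4 = 1, and the invariant factors of ∂_1 are all 1, so H_0 ≅ Z.
  H_1: rank ker ∂_1 − rank ∂_2 = (5 − 4) − 0 = 1, and there is no ∂_2, so H_1 ≅ Z.

As a check, the Euler characteristic is 5 − 5 = 0, which agrees with 1 − 1 = 0.

H_0 ≅ Z,  H_1 ≅ Z.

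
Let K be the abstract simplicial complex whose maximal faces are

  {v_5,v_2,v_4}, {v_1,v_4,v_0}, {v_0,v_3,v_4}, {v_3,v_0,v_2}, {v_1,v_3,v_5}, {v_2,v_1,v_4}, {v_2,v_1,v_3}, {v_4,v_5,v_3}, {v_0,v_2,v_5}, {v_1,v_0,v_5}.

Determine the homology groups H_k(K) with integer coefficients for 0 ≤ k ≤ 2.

H_0 = Z,  H_1 = Z/2Z,  H_2 = 0.

We work with the vertex ordering v_0 < v_1 < v_2 < v_3 < v_4 < v_5. The simplices of K, each written with vertices in increasing order, are:

  0-simplices (6): [v_0], [v_1], [v_2], [v_3], [v_4], [v_5]
  1-simplices (15): (15 of them)
  2-simplices (10): [v_0,v_1,v_4], [v_0,v_1,v_5], [v_0,v_2,v_3], [v_0,v_2,v_5], [v_0,v_3,v_4], [v_1,v_2,v_3], [v_1,v_2,v_4], [v_1,v_3,v_5], [v_2,v_4,v_5], [v_3,v_4,v_5]

giving chain groups C_0 ≅ Z^6, C_1 ≅ Z^15, C_2 ≅ Z^10.

∂_1: C_1 → C_0 maps an edge to its endpoints' difference, ∂[p,q] = q − p.
This gives a 6×15 integer matrix of rank 5; reducing to Smith normal form yields diagonal entries (1,1,1,1,1).

The boundary map ∂_2: C_2 → C_1 acts by ∂[p,q,r] = [q,r] − [p,r] + [p,q]. For instance
  ∂[v_3,v_4,v_5] = [v_4,v_5] − [v_3,v_5] + [v_3,v_4],
  ∂[v_0,v_2,v_5] = [v_2,v_5] − [v_0,v_5] + [v_0,v_2].
The 15×10 boundary matrix has rank 10 and Smith normal form diag(1,1,1,1,1,1,1,1,1,2).

Now H_k = ker ∂_k / im ∂_{k+1}, so:

  H_0: rank C_0 − rank ∂_1 = 6 − 5 = 1, and the invariant factors of ∂_1 are all 1, so H_0 ≅ Z.
  H_1: rank ker ∂_1 − rank ∂_2 = (15 − 5) − 10 = 0, and ∂_2 has invariant factor 2 > 1, so H_1 ≅ Z/2Z.
  H_2: rank ker ∂_2 − rank ∂_3 = (10 − 10) − 0 = 0, and there is no ∂_3, so H_2 ≅ 0.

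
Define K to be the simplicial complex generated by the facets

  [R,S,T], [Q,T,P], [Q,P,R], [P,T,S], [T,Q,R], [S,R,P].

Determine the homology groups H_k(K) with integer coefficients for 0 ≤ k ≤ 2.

H_0 ≅ Z,  H_1 = 0,  H_2 ≅ Z.

Take the total order P < Q < R < S < T on the vertex set. Then K (dimension 2) consists of the simplices:

  0-simplices (5): P, Q, R, S, T
  1-simplices (9): PQ, PR, PS, PT, QR, QT, RS, RT, ST
  2-simplices (6): PQR, PQT, PRS, PST, QRT, RST

so the chain groups are C_0 ≅ Z^5, C_1 ≅ Z^9, C_2 ≅ Z^6.

Boundary ∂_1: C_1 → C_0 is given by ∂[p,q] = [q] − [p].
This gives a 5×9 integer matrix of rank 4; reducing to Smith normal form yields diagonal entries (1,1,1,1).

Boundary ∂_2: C_2 → C_1 maps a triangle to the signed sum of its edges. For instance
  ∂PRS = RS − PS + PR,
  ∂PQR = QR − PR + PQ.
The 9×6 boundary matrix has rank 5 and Smith normal form diag(1,1,1,1,1).

Computing H_k = (kernel of ∂_k) / (image of ∂_{k+1}):

  H_0: rank C_0 − rank ∂_1 = 5 − 4 = 1, and the invariant factors of ∂_1 are all 1, so H_0 ≅ Z.
  H_1: rank ker ∂_1 − rank ∂_2 = (9 − 4) − 5 = 0, and the invariant factors of ∂_2 are all 1, so H_1 ≅ 0.
  H_2: rank ker ∂_2 − rank ∂_3 = (6 − 5) − 0 = 1, and there is no ∂_3, so H_2 ≅ Z.

(K is a triangulation of the 2-sphere S^2.)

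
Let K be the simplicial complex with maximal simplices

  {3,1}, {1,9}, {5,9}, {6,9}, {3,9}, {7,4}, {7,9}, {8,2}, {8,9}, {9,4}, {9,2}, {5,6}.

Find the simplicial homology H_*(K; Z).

K has 9 vertices, 12 edges.
rank ∂_0 = 0, rank ∂_1 = 8 ⇒ b_0 = 9 − 0 − 8 = 1; all invariant factors of ∂_1 are 1 so no torsion. So H_0 = Z.
rank ∂_1 = 8, rank ∂_2 = 0 ⇒ b_1 = 12 − 8 − 0 = 4. So H_1 = Z^4.

H_0 ≅ Z,  H_1 ≅ Z^4.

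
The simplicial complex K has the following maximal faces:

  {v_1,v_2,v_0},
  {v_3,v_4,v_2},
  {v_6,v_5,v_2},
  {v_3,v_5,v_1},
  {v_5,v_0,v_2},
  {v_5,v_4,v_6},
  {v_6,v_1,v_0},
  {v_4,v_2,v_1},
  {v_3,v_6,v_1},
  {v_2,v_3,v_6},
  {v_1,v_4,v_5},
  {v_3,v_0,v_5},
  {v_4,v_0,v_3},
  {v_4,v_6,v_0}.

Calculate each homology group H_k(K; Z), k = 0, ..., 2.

K has 7 vertices, 21 edges, 14 triangles.
rank ∂_0 = 0, rank ∂_1 = 6 ⇒ b_0 = 7 − 0 − 6 = 1; all invariant factors of ∂_1 are 1 so no torsion. So H_0 = Z.
rank ∂_1 = 6, rank ∂_2 = 13 ⇒ b_1 = 21 − 6 − 13 = 2; all invariant factors of ∂_2 are 1 so no torsion. So H_1 = Z^2.
rank ∂_2 = 13, rank ∂_3 = 0 ⇒ b_2 = 14 − 13 − 0 = 1. So H_2 = Z.

H_0 = Z,  H_1 = Z^2,  H_2 = Z.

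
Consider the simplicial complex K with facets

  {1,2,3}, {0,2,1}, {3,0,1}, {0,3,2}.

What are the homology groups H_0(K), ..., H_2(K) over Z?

K has 4 vertices, 6 edges, 4 triangles.
rank ∂_0 = 0, rank ∂_1 = 3 ⇒ b_0 = 4 − 0 − 3 = 1; all invariant factors of ∂_1 are 1 so no torsion. So H_0 = Z.
rank ∂_1 = 3, rank ∂_2 = 3 ⇒ b_1 = 6 − 3 − 3 = 0; all invariant factors of ∂_2 are 1 so no torsion. So H_1 = 0.
rank ∂_2 = 3, rank ∂_3 = 0 ⇒ b_2 = 4 − 3 − 0 = 1. So H_2 = Z.

H_0 = Z,  H_1 = 0,  H_2 = Z.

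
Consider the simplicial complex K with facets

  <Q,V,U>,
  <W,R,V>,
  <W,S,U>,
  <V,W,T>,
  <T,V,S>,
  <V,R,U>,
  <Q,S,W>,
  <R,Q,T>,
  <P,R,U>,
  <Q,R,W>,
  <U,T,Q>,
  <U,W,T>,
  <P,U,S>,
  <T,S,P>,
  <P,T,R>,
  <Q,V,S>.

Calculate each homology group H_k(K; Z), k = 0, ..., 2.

We work with the vertex ordering P < Q < R < S < T < U < V < W. The simplices of K, each written with vertices in increasing order, are:

  0-simplices (8): P, Q, R, S, T, U, V, W
  1-simplices (24): PR, PS, PT, PU, QR, QS, QT, QU, QV, QW, RT, RU, RV, RW, ST, SU, SV, SW, TU, TV, TW, UV, UW, VW
  2-simplices (16): PRT, PRU, PST, PSU, QRT, QRW, QSV, QSW, QTU, QUV, RUV, RVW, STV, SUW, TUW, TVW

giving chain groups C_0 ≅ Z^8, C_1 ≅ Z^24, C_2 ≅ Z^16.

The boundary map ∂_1: C_1 → C_0 maps an edge to its endpoints' difference, ∂[p,q] = q − p. For instance
  ∂RW = W − R.
The resulting 8×24 matrix has rank 7, and its Smith normal form has invariant factors (1,1,1,1,1,1,1).

The boundary map ∂_2: C_2 → C_1 sends each 2-simplex [p,q,r] to [q,r] − [p,r] + [p,q]. For instance
  ∂RVW = VW − RW + RV,
  ∂QSV = SV − QV + QS.
The 24×16 boundary matrix has rank 15 and Smith normal form diag(1,1,1,1,1,1,1,1,1,1,1,1,1,1,1).

From H_k ≅ ker(∂_k) / im(∂_{k+1}) we obtain:

  H_0: rank C_0 − rank ∂_1 = 8 − 7 = 1, and the invariant factors of ∂_1 are all 1, so H_0 = Z.
  H_1: rank ker ∂_1 − rank ∂_2 = (24 − 7) − 15 = 2, and the invariant factors of ∂_2 are all 1, so H_1 = Z^2.
  H_2: rank ker ∂_2 − rank ∂_3 = (16 − 15) − 0 = 1, and there is no ∂_3, so H_2 = Z.

(K is a triangulation of the torus T^2.)

H_0 = Z,  H_1 = Z^2,  H_2 = Z.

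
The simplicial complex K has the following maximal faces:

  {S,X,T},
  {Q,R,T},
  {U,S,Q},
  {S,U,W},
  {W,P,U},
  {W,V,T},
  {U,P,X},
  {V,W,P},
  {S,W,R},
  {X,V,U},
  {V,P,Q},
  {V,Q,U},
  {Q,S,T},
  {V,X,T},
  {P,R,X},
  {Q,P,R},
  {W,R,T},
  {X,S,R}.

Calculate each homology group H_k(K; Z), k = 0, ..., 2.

H_0 = Z,  H_1 = Z × Z/2,  H_2 = 0.

Order the vertices as P < Q < R < S < T < U < V < W < X. Listing each simplex with vertices in this order, K has dimension 2 with simplices:

  0-simplices (9): P, Q, R, S, T, U, V, W, X
  1-simplices (27): PQ, PR, PU, PV, PW, PX, QR, QS, QT, QU, QV, RS, RT, RW, RX, ST, SU, SW, SX, TV, TW, TX, UV, UW, UX, VW, VX
  2-simplices (18): PQR, PQV, PRX, PUW, PUX, PVW, QRT, QST, QSU, QUV, RSW, RSX, RTW, STX, SUW, TVW, TVX, UVX

Hence C_0 ≅ Z^9, C_1 ≅ Z^27, C_2 ≅ Z^18.

∂_1: C_1 → C_0 is given by ∂[p,q] = [q] − [p]. For instance
  ∂QT = T − Q.
This gives a 9×27 integer matrix of rank 8; reducing to Smith normal form yields diagonal entries (1,1,1,1,1,1,1,1).

Boundary ∂_2: C_2 → C_1 maps a triangle to the signed sum of its edges. For instance
  ∂QST = ST − QT + QS,
  ∂QUV = UV − QV + QU.
As a 27×18 matrix over Z this has rank 18, with invariant factors (1,1,1,1,1,1,1,1,1,1,1,1,1,1,1,1,1,2).

Computing H_k = (kernel of ∂_k) / (image of ∂_{k+1}):

  H_0: rank C_0 − rank ∂_1 = 9 − 8 = 1, and the invariant factors of ∂_1 are all 1, so H_0 ≅ Z.
  H_1: rank ker ∂_1 − rank ∂_2 = (27 − 8) − 18 = 1, and ∂_2 has invariant factor 2 > 1, so H_1 ≅ Z × Z/2.
  H_2: rank ker ∂_2 − rank ∂_3 = (18 − 18) − 0 = 0, and there is no ∂_3, so H_2 ≅ 0.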